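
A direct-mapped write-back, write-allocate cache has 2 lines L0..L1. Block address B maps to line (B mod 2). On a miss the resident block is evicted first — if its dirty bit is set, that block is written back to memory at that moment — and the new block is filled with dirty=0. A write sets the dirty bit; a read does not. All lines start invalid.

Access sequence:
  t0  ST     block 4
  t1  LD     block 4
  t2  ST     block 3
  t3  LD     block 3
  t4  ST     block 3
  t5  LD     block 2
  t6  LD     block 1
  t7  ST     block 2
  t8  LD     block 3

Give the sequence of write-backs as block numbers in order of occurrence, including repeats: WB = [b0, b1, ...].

0: W B4 -> L0 miss  d=D]
1: R B4 -> L0 hit  d=D]
2: W B3 -> L1 miss  d=D]
3: R B3 -> L1 hit  d=D]
4: W B3 -> L1 hit  d=D]
5: R B2 -> L0 miss wb->B4  d=-]
6: R B1 -> L1 miss wb->B3  d=-]
7: W B2 -> L0 hit  d=D]
8: R B3 -> L1 miss  d=-]

WB = [4, 3]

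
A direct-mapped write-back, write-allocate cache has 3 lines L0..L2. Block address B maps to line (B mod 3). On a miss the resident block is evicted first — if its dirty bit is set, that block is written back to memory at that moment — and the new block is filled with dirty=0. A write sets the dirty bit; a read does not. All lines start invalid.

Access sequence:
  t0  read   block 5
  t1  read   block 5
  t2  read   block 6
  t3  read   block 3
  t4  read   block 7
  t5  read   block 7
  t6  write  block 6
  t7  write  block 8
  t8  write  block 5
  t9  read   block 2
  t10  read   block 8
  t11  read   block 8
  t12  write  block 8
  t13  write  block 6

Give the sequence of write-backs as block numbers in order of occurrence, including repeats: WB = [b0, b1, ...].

WB = [8, 5]

  0 | R B5 → L2 miss [-]
  1 | R B5 → L2 hit [-]
  2 | R B6 → L0 miss [-]
  3 | R B3 → L0 miss [-]
  4 | R B7 → L1 miss [-]
  5 | R B7 → L1 hit [-]
  6 | W B6 → L0 miss [D]
  7 | W B8 → L2 miss [D]
  8 | W B5 → L2 miss wb→B8 [D]
  9 | R B2 → L2 miss wb→B5 [-]
  10 | R B8 → L2 miss [-]
  11 | R B8 → L2 hit [-]
  12 | W B8 → L2 hit [D]
  13 | W B6 → L0 hit [D]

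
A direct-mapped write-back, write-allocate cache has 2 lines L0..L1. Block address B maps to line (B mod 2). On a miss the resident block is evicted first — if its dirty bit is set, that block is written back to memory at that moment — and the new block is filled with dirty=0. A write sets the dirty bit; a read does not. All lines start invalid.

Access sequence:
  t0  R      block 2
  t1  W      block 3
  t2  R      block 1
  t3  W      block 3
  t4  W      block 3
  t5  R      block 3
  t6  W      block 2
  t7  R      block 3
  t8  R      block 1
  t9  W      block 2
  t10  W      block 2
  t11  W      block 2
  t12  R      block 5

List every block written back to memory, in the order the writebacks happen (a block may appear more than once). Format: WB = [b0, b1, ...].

0: R B2 → L0 miss [-]
1: W B3 → L1 miss [D]
2: R B1 → L1 miss wb→B3 [-]
3: W B3 → L1 miss [D]
4: W B3 → L1 hit [D]
5: R B3 → L1 hit [D]
6: W B2 → L0 hit [D]
7: R B3 → L1 hit [D]
8: R B1 → L1 miss wb→B3 [-]
9: W B2 → L0 hit [D]
10: W B2 → L0 hit [D]
11: W B2 → L0 hit [D]
12: R B5 → L1 miss [-]

WB = [3, 3]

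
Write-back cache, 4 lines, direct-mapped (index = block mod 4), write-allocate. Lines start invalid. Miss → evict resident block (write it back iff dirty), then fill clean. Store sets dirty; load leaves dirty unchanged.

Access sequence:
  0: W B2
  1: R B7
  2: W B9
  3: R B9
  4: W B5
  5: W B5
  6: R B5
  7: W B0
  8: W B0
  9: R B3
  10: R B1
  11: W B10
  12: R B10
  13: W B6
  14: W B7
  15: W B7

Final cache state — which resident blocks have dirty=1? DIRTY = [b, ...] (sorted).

DIRTY = [0, 6, 7]

0: W B2 → L2 miss [D]
1: R B7 → L3 miss [-]
2: W B9 → L1 miss [D]
3: R B9 → L1 hit [D]
4: W B5 → L1 miss wb→B9 [D]
5: W B5 → L1 hit [D]
6: R B5 → L1 hit [D]
7: W B0 → L0 miss [D]
8: W B0 → L0 hit [D]
9: R B3 → L3 miss [-]
10: R B1 → L1 miss wb→B5 [-]
11: W B10 → L2 miss wb→B2 [D]
12: R B10 → L2 hit [D]
13: W B6 → L2 miss wb→B10 [D]
14: W B7 → L3 miss [D]
15: W B7 → L3 hit [D]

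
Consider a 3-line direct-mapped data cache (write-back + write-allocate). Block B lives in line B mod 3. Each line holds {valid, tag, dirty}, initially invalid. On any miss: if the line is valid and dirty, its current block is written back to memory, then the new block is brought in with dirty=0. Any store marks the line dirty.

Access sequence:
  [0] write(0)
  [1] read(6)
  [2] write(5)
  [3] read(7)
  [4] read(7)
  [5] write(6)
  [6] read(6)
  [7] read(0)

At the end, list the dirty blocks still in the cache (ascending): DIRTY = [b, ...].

  0 | W B0 → L0 miss [D]
  1 | R B6 → L0 miss wb→B0 [-]
  2 | W B5 → L2 miss [D]
  3 | R B7 → L1 miss [-]
  4 | R B7 → L1 hit [-]
  5 | W B6 → L0 hit [D]
  6 | R B6 → L0 hit [D]
  7 | R B0 → L0 miss wb→B6 [-]

DIRTY = [5]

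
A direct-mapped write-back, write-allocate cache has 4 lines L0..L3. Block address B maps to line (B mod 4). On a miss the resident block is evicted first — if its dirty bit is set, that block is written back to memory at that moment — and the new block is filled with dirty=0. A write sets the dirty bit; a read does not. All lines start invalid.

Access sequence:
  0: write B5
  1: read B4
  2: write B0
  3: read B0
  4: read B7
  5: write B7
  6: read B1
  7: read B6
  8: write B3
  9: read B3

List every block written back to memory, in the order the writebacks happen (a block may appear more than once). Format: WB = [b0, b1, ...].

  0 | W B5 → L1 miss [D]
  1 | R B4 → L0 miss [-]
  2 | W B0 → L0 miss [D]
  3 | R B0 → L0 hit [D]
  4 | R B7 → L3 miss [-]
  5 | W B7 → L3 hit [D]
  6 | R B1 → L1 miss wb→B5 [-]
  7 | R B6 → L2 miss [-]
  8 | W B3 → L3 miss wb→B7 [D]
  9 | R B3 → L3 hit [D]

WB = [5, 7]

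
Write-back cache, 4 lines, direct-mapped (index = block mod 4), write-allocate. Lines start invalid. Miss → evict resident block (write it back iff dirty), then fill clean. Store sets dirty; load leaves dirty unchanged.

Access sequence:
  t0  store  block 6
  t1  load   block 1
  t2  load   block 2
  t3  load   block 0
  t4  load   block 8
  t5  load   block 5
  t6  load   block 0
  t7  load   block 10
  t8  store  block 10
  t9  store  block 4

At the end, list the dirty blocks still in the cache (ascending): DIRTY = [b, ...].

0: W B6 → L2 miss [D]
1: R B1 → L1 miss [-]
2: R B2 → L2 miss wb→B6 [-]
3: R B0 → L0 miss [-]
4: R B8 → L0 miss [-]
5: R B5 → L1 miss [-]
6: R B0 → L0 miss [-]
7: R B10 → L2 miss [-]
8: W B10 → L2 hit [D]
9: W B4 → L0 miss [D]

DIRTY = [4, 10]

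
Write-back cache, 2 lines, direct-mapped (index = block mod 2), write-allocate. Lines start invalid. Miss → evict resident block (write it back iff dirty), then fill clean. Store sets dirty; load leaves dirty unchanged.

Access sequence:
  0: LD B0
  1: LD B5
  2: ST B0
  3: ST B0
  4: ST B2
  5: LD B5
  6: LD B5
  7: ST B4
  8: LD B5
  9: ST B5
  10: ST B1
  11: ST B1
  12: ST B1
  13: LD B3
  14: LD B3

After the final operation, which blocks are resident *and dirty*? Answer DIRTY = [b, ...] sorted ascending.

DIRTY = [4]

0: R B0 → L0 miss [-]
1: R B5 → L1 miss [-]
2: W B0 → L0 hit [D]
3: W B0 → L0 hit [D]
4: W B2 → L0 miss wb→B0 [D]
5: R B5 → L1 hit [-]
6: R B5 → L1 hit [-]
7: W B4 → L0 miss wb→B2 [D]
8: R B5 → L1 hit [-]
9: W B5 → L1 hit [D]
10: W B1 → L1 miss wb→B5 [D]
11: W B1 → L1 hit [D]
12: W B1 → L1 hit [D]
13: R B3 → L1 miss wb→B1 [-]
14: R B3 → L1 hit [-]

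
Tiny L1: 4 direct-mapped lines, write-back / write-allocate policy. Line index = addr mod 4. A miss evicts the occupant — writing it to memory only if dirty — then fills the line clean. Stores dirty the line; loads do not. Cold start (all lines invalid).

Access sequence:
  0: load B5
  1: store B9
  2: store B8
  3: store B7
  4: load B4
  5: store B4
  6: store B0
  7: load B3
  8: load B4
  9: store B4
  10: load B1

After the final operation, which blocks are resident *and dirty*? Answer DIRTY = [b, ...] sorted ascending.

DIRTY = [4]

0: R B5 -> L1 miss  d=-]
1: W B9 -> L1 miss  d=D]
2: W B8 -> L0 miss  d=D]
3: W B7 -> L3 miss  d=D]
4: R B4 -> L0 miss wb->B8  d=-]
5: W B4 -> L0 hit  d=D]
6: W B0 -> L0 miss wb->B4  d=D]
7: R B3 -> L3 miss wb->B7  d=-]
8: R B4 -> L0 miss wb->B0  d=-]
9: W B4 -> L0 hit  d=D]
10: R B1 -> L1 miss wb->B9  d=-]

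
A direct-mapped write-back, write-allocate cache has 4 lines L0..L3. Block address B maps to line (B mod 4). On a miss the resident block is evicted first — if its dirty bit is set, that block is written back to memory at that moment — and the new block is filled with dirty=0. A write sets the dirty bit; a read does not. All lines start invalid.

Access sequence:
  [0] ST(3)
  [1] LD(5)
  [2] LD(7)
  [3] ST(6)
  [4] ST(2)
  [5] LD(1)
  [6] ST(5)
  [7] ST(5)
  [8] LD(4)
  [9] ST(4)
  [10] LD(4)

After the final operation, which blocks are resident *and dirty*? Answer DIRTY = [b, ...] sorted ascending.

  0 | W B3 → L3 miss [D]
  1 | R B5 → L1 miss [-]
  2 | R B7 → L3 miss wb→B3 [-]
  3 | W B6 → L2 miss [D]
  4 | W B2 → L2 miss wb→B6 [D]
  5 | R B1 → L1 miss [-]
  6 | W B5 → L1 miss [D]
  7 | W B5 → L1 hit [D]
  8 | R B4 → L0 miss [-]
  9 | W B4 → L0 hit [D]
  10 | R B4 → L0 hit [D]

DIRTY = [2, 4, 5]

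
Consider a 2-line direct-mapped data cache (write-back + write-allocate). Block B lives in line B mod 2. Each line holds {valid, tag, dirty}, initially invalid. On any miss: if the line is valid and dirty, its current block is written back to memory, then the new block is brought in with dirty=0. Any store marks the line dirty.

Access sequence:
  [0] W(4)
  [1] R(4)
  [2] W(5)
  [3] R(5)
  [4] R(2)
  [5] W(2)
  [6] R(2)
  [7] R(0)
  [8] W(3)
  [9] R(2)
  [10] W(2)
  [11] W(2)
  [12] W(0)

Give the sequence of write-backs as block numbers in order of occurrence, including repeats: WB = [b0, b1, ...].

0: W B4 → L0 miss [D]
1: R B4 → L0 hit [D]
2: W B5 → L1 miss [D]
3: R B5 → L1 hit [D]
4: R B2 → L0 miss wb→B4 [-]
5: W B2 → L0 hit [D]
6: R B2 → L0 hit [D]
7: R B0 → L0 miss wb→B2 [-]
8: W B3 → L1 miss wb→B5 [D]
9: R B2 → L0 miss [-]
10: W B2 → L0 hit [D]
11: W B2 → L0 hit [D]
12: W B0 → L0 miss wb→B2 [D]

WB = [4, 2, 5, 2]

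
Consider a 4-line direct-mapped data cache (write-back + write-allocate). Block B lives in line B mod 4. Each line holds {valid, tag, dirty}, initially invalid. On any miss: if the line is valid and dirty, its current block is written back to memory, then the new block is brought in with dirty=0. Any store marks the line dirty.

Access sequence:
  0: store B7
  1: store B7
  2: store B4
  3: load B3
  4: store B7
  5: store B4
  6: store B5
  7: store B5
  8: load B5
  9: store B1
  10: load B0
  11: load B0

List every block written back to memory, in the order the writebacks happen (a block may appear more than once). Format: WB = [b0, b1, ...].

0: W B7 -> L3 miss  d=D]
1: W B7 -> L3 hit  d=D]
2: W B4 -> L0 miss  d=D]
3: R B3 -> L3 miss wb->B7  d=-]
4: W B7 -> L3 miss  d=D]
5: W B4 -> L0 hit  d=D]
6: W B5 -> L1 miss  d=D]
7: W B5 -> L1 hit  d=D]
8: R B5 -> L1 hit  d=D]
9: W B1 -> L1 miss wb->B5  d=D]
10: R B0 -> L0 miss wb->B4  d=-]
11: R B0 -> L0 hit  d=-]

WB = [7, 5, 4]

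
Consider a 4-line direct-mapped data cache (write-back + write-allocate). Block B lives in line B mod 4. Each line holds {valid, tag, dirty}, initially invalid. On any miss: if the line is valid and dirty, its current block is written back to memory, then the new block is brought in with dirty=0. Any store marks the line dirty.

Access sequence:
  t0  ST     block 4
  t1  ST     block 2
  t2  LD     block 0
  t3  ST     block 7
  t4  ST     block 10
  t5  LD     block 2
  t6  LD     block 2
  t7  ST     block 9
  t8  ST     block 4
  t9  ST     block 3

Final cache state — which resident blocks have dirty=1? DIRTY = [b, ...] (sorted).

DIRTY = [3, 4, 9]

0: W B4 -> L0 miss  d=D]
1: W B2 -> L2 miss  d=D]
2: R B0 -> L0 miss wb->B4  d=-]
3: W B7 -> L3 miss  d=D]
4: W B10 -> L2 miss wb->B2  d=D]
5: R B2 -> L2 miss wb->B10  d=-]
6: R B2 -> L2 hit  d=-]
7: W B9 -> L1 miss  d=D]
8: W B4 -> L0 miss  d=D]
9: W B3 -> L3 miss wb->B7  d=D]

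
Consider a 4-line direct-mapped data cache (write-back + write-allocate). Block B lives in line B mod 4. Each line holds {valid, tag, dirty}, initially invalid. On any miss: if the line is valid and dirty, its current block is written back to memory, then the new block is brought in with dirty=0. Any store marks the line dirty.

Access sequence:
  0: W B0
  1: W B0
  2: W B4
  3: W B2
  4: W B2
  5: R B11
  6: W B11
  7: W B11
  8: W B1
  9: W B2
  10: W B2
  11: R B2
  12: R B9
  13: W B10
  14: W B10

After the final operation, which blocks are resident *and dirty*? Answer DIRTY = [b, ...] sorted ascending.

0: W B0 → L0 miss [D]
1: W B0 → L0 hit [D]
2: W B4 → L0 miss wb→B0 [D]
3: W B2 → L2 miss [D]
4: W B2 → L2 hit [D]
5: R B11 → L3 miss [-]
6: W B11 → L3 hit [D]
7: W B11 → L3 hit [D]
8: W B1 → L1 miss [D]
9: W B2 → L2 hit [D]
10: W B2 → L2 hit [D]
11: R B2 → L2 hit [D]
12: R B9 → L1 miss wb→B1 [-]
13: W B10 → L2 miss wb→B2 [D]
14: W B10 → L2 hit [D]

DIRTY = [4, 10, 11]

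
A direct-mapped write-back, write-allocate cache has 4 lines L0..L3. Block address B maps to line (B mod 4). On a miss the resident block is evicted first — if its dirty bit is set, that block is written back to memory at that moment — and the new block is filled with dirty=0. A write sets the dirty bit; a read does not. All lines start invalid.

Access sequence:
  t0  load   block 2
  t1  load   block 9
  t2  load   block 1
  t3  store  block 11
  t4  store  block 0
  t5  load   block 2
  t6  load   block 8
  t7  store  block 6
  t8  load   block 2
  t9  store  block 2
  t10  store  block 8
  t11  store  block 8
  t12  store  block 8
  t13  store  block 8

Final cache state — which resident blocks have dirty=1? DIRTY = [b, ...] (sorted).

DIRTY = [2, 8, 11]

0: R B2 -> L2 miss  d=-]
1: R B9 -> L1 miss  d=-]
2: R B1 -> L1 miss  d=-]
3: W B11 -> L3 miss  d=D]
4: W B0 -> L0 miss  d=D]
5: R B2 -> L2 hit  d=-]
6: R B8 -> L0 miss wb->B0  d=-]
7: W B6 -> L2 miss  d=D]
8: R B2 -> L2 miss wb->B6  d=-]
9: W B2 -> L2 hit  d=D]
10: W B8 -> L0 hit  d=D]
11: W B8 -> L0 hit  d=D]
12: W B8 -> L0 hit  d=D]
13: W B8 -> L0 hit  d=D]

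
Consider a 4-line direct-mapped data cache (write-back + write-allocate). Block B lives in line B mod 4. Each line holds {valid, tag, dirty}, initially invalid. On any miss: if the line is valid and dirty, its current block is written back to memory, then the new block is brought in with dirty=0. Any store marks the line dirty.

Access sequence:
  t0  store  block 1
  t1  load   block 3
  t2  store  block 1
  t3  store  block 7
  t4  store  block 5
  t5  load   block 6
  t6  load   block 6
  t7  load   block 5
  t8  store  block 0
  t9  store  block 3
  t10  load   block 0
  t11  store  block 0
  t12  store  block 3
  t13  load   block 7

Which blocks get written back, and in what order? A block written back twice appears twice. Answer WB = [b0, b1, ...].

WB = [1, 7, 3]

0: W B1 → L1 miss [D]
1: R B3 → L3 miss [-]
2: W B1 → L1 hit [D]
3: W B7 → L3 miss [D]
4: W B5 → L1 miss wb→B1 [D]
5: R B6 → L2 miss [-]
6: R B6 → L2 hit [-]
7: R B5 → L1 hit [D]
8: W B0 → L0 miss [D]
9: W B3 → L3 miss wb→B7 [D]
10: R B0 → L0 hit [D]
11: W B0 → L0 hit [D]
12: W B3 → L3 hit [D]
13: R B7 → L3 miss wb→B3 [-]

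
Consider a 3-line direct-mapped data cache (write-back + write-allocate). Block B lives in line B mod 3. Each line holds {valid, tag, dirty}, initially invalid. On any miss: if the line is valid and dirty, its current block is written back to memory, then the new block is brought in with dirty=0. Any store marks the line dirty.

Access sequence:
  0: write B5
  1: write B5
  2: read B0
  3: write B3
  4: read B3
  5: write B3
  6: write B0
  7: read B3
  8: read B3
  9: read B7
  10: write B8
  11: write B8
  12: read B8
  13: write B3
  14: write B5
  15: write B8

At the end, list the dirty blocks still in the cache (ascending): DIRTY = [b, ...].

DIRTY = [3, 8]

  0 | W B5 → L2 miss [D]
  1 | W B5 → L2 hit [D]
  2 | R B0 → L0 miss [-]
  3 | W B3 → L0 miss [D]
  4 | R B3 → L0 hit [D]
  5 | W B3 → L0 hit [D]
  6 | W B0 → L0 miss wb→B3 [D]
  7 | R B3 → L0 miss wb→B0 [-]
  8 | R B3 → L0 hit [-]
  9 | R B7 → L1 miss [-]
  10 | W B8 → L2 miss wb→B5 [D]
  11 | W B8 → L2 hit [D]
  12 | R B8 → L2 hit [D]
  13 | W B3 → L0 hit [D]
  14 | W B5 → L2 miss wb→B8 [D]
  15 | W B8 → L2 miss wb→B5 [D]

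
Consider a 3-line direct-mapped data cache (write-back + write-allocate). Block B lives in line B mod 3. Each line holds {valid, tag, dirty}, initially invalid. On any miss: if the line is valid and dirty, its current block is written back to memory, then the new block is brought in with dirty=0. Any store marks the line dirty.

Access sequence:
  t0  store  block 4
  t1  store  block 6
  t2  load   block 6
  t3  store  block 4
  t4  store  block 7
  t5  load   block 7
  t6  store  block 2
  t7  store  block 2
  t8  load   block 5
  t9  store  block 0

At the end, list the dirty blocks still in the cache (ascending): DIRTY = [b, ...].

DIRTY = [0, 7]

0: W B4 -> L1 miss  d=D]
1: W B6 -> L0 miss  d=D]
2: R B6 -> L0 hit  d=D]
3: W B4 -> L1 hit  d=D]
4: W B7 -> L1 miss wb->B4  d=D]
5: R B7 -> L1 hit  d=D]
6: W B2 -> L2 miss  d=D]
7: W B2 -> L2 hit  d=D]
8: R B5 -> L2 miss wb->B2  d=-]
9: W B0 -> L0 miss wb->B6  d=D]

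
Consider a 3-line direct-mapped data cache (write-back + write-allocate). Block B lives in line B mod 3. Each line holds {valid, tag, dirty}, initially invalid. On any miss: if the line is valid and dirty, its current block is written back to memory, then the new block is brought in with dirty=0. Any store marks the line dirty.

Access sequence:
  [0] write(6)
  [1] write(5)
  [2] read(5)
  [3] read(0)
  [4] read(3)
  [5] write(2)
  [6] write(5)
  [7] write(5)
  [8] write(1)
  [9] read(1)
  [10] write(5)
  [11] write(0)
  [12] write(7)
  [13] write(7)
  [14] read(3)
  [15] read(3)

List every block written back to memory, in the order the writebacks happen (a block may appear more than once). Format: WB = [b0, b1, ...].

0: W B6 -> L0 miss  d=D]
1: W B5 -> L2 miss  d=D]
2: R B5 -> L2 hit  d=D]
3: R B0 -> L0 miss wb->B6  d=-]
4: R B3 -> L0 miss  d=-]
5: W B2 -> L2 miss wb->B5  d=D]
6: W B5 -> L2 miss wb->B2  d=D]
7: W B5 -> L2 hit  d=D]
8: W B1 -> L1 miss  d=D]
9: R B1 -> L1 hit  d=D]
10: W B5 -> L2 hit  d=D]
11: W B0 -> L0 miss  d=D]
12: W B7 -> L1 miss wb->B1  d=D]
13: W B7 -> L1 hit  d=D]
14: R B3 -> L0 miss wb->B0  d=-]
15: R B3 -> L0 hit  d=-]

WB = [6, 5, 2, 1, 0]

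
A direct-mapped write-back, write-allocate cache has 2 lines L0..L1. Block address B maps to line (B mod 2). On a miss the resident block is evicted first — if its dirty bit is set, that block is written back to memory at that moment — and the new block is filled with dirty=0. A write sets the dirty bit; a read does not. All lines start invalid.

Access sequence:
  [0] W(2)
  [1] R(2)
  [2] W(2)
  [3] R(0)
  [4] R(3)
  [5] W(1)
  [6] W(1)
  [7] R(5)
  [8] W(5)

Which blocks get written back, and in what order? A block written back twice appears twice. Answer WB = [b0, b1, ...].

WB = [2, 1]

  0 | W B2 → L0 miss [D]
  1 | R B2 → L0 hit [D]
  2 | W B2 → L0 hit [D]
  3 | R B0 → L0 miss wb→B2 [-]
  4 | R B3 → L1 miss [-]
  5 | W B1 → L1 miss [D]
  6 | W B1 → L1 hit [D]
  7 | R B5 → L1 miss wb→B1 [-]
  8 | W B5 → L1 hit [D]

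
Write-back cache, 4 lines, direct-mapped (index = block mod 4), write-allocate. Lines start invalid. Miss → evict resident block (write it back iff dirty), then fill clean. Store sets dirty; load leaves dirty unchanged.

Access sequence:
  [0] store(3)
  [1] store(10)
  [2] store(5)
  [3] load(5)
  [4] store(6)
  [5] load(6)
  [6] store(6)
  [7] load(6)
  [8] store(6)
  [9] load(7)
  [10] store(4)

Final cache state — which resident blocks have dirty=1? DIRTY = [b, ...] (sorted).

DIRTY = [4, 5, 6]

0: W B3 → L3 miss [D]
1: W B10 → L2 miss [D]
2: W B5 → L1 miss [D]
3: R B5 → L1 hit [D]
4: W B6 → L2 miss wb→B10 [D]
5: R B6 → L2 hit [D]
6: W B6 → L2 hit [D]
7: R B6 → L2 hit [D]
8: W B6 → L2 hit [D]
9: R B7 → L3 miss wb→B3 [-]
10: W B4 → L0 miss [D]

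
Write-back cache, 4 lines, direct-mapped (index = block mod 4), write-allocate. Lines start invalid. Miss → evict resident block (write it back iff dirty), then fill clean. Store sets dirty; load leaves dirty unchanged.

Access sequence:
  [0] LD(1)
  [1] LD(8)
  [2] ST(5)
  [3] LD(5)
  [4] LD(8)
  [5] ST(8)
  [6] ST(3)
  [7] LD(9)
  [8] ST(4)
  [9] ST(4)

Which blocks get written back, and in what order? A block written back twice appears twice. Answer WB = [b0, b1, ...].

WB = [5, 8]

  0 | R B1 → L1 miss [-]
  1 | R B8 → L0 miss [-]
  2 | W B5 → L1 miss [D]
  3 | R B5 → L1 hit [D]
  4 | R B8 → L0 hit [-]
  5 | W B8 → L0 hit [D]
  6 | W B3 → L3 miss [D]
  7 | R B9 → L1 miss wb→B5 [-]
  8 | W B4 → L0 miss wb→B8 [D]
  9 | W B4 → L0 hit [D]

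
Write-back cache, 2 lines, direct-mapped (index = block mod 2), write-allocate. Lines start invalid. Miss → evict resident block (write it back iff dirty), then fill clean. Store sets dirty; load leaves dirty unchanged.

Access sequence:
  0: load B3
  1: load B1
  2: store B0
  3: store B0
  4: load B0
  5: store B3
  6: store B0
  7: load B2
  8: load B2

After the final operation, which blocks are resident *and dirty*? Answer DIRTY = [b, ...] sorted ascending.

DIRTY = [3]

0: R B3 -> L1 miss  d=-]
1: R B1 -> L1 miss  d=-]
2: W B0 -> L0 miss  d=D]
3: W B0 -> L0 hit  d=D]
4: R B0 -> L0 hit  d=D]
5: W B3 -> L1 miss  d=D]
6: W B0 -> L0 hit  d=D]
7: R B2 -> L0 miss wb->B0  d=-]
8: R B2 -> L0 hit  d=-]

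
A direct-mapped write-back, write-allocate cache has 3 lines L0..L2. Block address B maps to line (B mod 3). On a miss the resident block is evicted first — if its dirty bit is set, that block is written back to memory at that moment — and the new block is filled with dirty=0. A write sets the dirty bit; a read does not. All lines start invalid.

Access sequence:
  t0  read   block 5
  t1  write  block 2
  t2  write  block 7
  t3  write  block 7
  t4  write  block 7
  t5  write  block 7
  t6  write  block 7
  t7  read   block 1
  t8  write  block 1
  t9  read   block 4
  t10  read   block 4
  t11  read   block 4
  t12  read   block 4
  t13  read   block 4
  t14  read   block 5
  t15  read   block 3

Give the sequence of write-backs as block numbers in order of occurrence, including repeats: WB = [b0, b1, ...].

  0 | R B5 → L2 miss [-]
  1 | W B2 → L2 miss [D]
  2 | W B7 → L1 miss [D]
  3 | W B7 → L1 hit [D]
  4 | W B7 → L1 hit [D]
  5 | W B7 → L1 hit [D]
  6 | W B7 → L1 hit [D]
  7 | R B1 → L1 miss wb→B7 [-]
  8 | W B1 → L1 hit [D]
  9 | R B4 → L1 miss wb→B1 [-]
  10 | R B4 → L1 hit [-]
  11 | R B4 → L1 hit [-]
  12 | R B4 → L1 hit [-]
  13 | R B4 → L1 hit [-]
  14 | R B5 → L2 miss wb→B2 [-]
  15 | R B3 → L0 miss [-]

WB = [7, 1, 2]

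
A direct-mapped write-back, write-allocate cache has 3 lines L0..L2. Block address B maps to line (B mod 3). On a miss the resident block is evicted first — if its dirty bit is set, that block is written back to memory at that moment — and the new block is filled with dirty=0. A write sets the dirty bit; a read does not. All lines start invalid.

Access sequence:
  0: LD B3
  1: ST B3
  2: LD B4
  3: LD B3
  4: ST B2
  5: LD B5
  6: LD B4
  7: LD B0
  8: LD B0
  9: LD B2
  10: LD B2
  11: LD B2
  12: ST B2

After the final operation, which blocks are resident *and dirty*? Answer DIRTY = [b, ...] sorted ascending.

0: R B3 -> L0 miss  d=-]
1: W B3 -> L0 hit  d=D]
2: R B4 -> L1 miss  d=-]
3: R B3 -> L0 hit  d=D]
4: W B2 -> L2 miss  d=D]
5: R B5 -> L2 miss wb->B2  d=-]
6: R B4 -> L1 hit  d=-]
7: R B0 -> L0 miss wb->B3  d=-]
8: R B0 -> L0 hit  d=-]
9: R B2 -> L2 miss  d=-]
10: R B2 -> L2 hit  d=-]
11: R B2 -> L2 hit  d=-]
12: W B2 -> L2 hit  d=D]

DIRTY = [2]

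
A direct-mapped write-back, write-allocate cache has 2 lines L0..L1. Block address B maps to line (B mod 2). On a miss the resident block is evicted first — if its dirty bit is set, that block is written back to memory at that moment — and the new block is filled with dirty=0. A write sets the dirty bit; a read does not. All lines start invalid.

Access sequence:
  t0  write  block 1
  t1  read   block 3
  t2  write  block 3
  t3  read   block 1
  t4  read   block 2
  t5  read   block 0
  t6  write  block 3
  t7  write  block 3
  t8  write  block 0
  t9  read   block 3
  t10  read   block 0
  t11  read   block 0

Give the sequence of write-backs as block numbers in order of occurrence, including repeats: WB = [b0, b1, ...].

WB = [1, 3]

  0 | W B1 → L1 miss [D]
  1 | R B3 → L1 miss wb→B1 [-]
  2 | W B3 → L1 hit [D]
  3 | R B1 → L1 miss wb→B3 [-]
  4 | R B2 → L0 miss [-]
  5 | R B0 → L0 miss [-]
  6 | W B3 → L1 miss [D]
  7 | W B3 → L1 hit [D]
  8 | W B0 → L0 hit [D]
  9 | R B3 → L1 hit [D]
  10 | R B0 → L0 hit [D]
  11 | R B0 → L0 hit [D]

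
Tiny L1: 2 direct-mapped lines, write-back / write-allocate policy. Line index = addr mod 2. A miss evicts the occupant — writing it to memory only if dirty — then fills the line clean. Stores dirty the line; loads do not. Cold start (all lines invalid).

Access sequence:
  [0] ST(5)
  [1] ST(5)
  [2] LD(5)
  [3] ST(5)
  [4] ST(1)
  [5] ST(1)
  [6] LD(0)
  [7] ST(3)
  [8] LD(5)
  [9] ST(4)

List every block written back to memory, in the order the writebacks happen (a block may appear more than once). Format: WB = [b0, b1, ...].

0: W B5 → L1 miss [D]
1: W B5 → L1 hit [D]
2: R B5 → L1 hit [D]
3: W B5 → L1 hit [D]
4: W B1 → L1 miss wb→B5 [D]
5: W B1 → L1 hit [D]
6: R B0 → L0 miss [-]
7: W B3 → L1 miss wb→B1 [D]
8: R B5 → L1 miss wb→B3 [-]
9: W B4 → L0 miss [D]

WB = [5, 1, 3]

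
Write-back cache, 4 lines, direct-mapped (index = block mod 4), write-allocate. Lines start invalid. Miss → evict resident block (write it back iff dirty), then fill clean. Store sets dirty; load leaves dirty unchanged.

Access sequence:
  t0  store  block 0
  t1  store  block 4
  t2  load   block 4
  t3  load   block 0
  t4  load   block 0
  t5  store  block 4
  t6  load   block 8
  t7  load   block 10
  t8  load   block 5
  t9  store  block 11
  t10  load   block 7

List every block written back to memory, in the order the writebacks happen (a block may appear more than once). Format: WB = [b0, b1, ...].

0: W B0 -> L0 miss  d=D]
1: W B4 -> L0 miss wb->B0  d=D]
2: R B4 -> L0 hit  d=D]
3: R B0 -> L0 miss wb->B4  d=-]
4: R B0 -> L0 hit  d=-]
5: W B4 -> L0 miss  d=D]
6: R B8 -> L0 miss wb->B4  d=-]
7: R B10 -> L2 miss  d=-]
8: R B5 -> L1 miss  d=-]
9: W B11 -> L3 miss  d=D]
10: R B7 -> L3 miss wb->B11  d=-]

WB = [0, 4, 4, 11]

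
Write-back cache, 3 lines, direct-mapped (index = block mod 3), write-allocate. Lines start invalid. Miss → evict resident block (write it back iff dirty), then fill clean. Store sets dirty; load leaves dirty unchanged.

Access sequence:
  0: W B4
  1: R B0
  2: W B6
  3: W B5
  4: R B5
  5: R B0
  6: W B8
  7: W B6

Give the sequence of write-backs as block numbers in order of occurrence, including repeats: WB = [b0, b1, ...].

0: W B4 -> L1 miss  d=D]
1: R B0 -> L0 miss  d=-]
2: W B6 -> L0 miss  d=D]
3: W B5 -> L2 miss  d=D]
4: R B5 -> L2 hit  d=D]
5: R B0 -> L0 miss wb->B6  d=-]
6: W B8 -> L2 miss wb->B5  d=D]
7: W B6 -> L0 miss  d=D]

WB = [6, 5]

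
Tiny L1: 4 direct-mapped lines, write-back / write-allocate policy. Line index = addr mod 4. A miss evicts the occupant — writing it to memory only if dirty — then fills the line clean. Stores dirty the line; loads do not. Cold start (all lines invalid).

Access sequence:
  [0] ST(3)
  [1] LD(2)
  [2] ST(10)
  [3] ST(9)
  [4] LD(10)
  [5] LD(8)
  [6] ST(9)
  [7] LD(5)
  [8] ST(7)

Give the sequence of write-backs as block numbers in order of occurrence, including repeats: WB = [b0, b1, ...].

0: W B3 -> L3 miss  d=D]
1: R B2 -> L2 miss  d=-]
2: W B10 -> L2 miss  d=D]
3: W B9 -> L1 miss  d=D]
4: R B10 -> L2 hit  d=D]
5: R B8 -> L0 miss  d=-]
6: W B9 -> L1 hit  d=D]
7: R B5 -> L1 miss wb->B9  d=-]
8: W B7 -> L3 miss wb->B3  d=D]

WB = [9, 3]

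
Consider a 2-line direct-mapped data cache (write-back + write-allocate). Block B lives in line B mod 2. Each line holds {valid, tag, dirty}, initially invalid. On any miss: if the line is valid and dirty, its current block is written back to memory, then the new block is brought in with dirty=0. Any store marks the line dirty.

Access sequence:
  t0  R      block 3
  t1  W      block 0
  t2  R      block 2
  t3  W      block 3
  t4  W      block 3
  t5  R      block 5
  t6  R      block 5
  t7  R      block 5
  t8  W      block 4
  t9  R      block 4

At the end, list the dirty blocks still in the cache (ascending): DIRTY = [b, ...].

0: R B3 -> L1 miss  d=-]
1: W B0 -> L0 miss  d=D]
2: R B2 -> L0 miss wb->B0  d=-]
3: W B3 -> L1 hit  d=D]
4: W B3 -> L1 hit  d=D]
5: R B5 -> L1 miss wb->B3  d=-]
6: R B5 -> L1 hit  d=-]
7: R B5 -> L1 hit  d=-]
8: W B4 -> L0 miss  d=D]
9: R B4 -> L0 hit  d=D]

DIRTY = [4]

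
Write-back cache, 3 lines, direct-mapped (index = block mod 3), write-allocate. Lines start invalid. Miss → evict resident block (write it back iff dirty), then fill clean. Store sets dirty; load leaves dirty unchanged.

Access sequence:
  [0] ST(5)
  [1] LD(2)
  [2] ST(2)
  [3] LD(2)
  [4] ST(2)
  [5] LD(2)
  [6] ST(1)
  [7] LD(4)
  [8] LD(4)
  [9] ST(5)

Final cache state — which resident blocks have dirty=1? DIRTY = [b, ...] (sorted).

DIRTY = [5]

0: W B5 → L2 miss [D]
1: R B2 → L2 miss wb→B5 [-]
2: W B2 → L2 hit [D]
3: R B2 → L2 hit [D]
4: W B2 → L2 hit [D]
5: R B2 → L2 hit [D]
6: W B1 → L1 miss [D]
7: R B4 → L1 miss wb→B1 [-]
8: R B4 → L1 hit [-]
9: W B5 → L2 miss wb→B2 [D]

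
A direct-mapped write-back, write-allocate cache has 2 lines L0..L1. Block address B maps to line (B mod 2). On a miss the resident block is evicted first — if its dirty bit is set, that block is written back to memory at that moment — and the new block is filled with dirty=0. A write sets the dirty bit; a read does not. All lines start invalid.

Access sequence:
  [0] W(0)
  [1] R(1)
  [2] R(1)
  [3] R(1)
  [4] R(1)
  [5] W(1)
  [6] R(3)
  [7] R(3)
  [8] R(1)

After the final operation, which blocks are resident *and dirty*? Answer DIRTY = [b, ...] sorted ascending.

DIRTY = [0]

0: W B0 -> L0 miss  d=D]
1: R B1 -> L1 miss  d=-]
2: R B1 -> L1 hit  d=-]
3: R B1 -> L1 hit  d=-]
4: R B1 -> L1 hit  d=-]
5: W B1 -> L1 hit  d=D]
6: R B3 -> L1 miss wb->B1  d=-]
7: R B3 -> L1 hit  d=-]
8: R B1 -> L1 miss  d=-]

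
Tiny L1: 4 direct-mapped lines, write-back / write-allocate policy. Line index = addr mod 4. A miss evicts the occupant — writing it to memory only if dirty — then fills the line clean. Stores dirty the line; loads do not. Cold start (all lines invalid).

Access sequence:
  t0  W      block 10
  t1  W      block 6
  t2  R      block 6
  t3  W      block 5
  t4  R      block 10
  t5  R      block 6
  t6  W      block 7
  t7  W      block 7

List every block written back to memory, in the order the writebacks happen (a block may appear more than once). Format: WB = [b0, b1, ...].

0: W B10 -> L2 miss  d=D]
1: W B6 -> L2 miss wb->B10  d=D]
2: R B6 -> L2 hit  d=D]
3: W B5 -> L1 miss  d=D]
4: R B10 -> L2 miss wb->B6  d=-]
5: R B6 -> L2 miss  d=-]
6: W B7 -> L3 miss  d=D]
7: W B7 -> L3 hit  d=D]

WB = [10, 6]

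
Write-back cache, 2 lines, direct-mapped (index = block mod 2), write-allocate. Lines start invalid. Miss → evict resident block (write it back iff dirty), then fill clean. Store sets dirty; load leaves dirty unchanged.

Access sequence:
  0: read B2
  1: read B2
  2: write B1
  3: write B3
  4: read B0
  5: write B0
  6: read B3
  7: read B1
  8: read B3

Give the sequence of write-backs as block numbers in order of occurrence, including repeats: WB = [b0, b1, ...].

WB = [1, 3]

0: R B2 -> L0 miss  d=-]
1: R B2 -> L0 hit  d=-]
2: W B1 -> L1 miss  d=D]
3: W B3 -> L1 miss wb->B1  d=D]
4: R B0 -> L0 miss  d=-]
5: W B0 -> L0 hit  d=D]
6: R B3 -> L1 hit  d=D]
7: R B1 -> L1 miss wb->B3  d=-]
8: R B3 -> L1 miss  d=-]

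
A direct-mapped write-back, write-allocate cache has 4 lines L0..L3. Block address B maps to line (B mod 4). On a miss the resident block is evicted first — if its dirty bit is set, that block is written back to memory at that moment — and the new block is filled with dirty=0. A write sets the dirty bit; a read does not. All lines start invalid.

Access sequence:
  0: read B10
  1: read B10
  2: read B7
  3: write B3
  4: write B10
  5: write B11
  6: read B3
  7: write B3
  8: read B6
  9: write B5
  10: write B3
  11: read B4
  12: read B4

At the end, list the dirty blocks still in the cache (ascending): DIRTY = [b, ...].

0: R B10 -> L2 miss  d=-]
1: R B10 -> L2 hit  d=-]
2: R B7 -> L3 miss  d=-]
3: W B3 -> L3 miss  d=D]
4: W B10 -> L2 hit  d=D]
5: W B11 -> L3 miss wb->B3  d=D]
6: R B3 -> L3 miss wb->B11  d=-]
7: W B3 -> L3 hit  d=D]
8: R B6 -> L2 miss wb->B10  d=-]
9: W B5 -> L1 miss  d=D]
10: W B3 -> L3 hit  d=D]
11: R B4 -> L0 miss  d=-]
12: R B4 -> L0 hit  d=-]

DIRTY = [3, 5]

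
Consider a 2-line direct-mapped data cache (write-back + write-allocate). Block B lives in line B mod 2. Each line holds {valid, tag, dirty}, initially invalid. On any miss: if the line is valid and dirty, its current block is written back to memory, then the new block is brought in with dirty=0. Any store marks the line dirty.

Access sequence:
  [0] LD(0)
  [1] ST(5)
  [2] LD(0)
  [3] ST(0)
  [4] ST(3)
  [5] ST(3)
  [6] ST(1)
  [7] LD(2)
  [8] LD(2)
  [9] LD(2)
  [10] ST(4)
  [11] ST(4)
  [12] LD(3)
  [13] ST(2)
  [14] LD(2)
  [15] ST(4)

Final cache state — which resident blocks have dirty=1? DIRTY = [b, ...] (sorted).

0: R B0 → L0 miss [-]
1: W B5 → L1 miss [D]
2: R B0 → L0 hit [-]
3: W B0 → L0 hit [D]
4: W B3 → L1 miss wb→B5 [D]
5: W B3 → L1 hit [D]
6: W B1 → L1 miss wb→B3 [D]
7: R B2 → L0 miss wb→B0 [-]
8: R B2 → L0 hit [-]
9: R B2 → L0 hit [-]
10: W B4 → L0 miss [D]
11: W B4 → L0 hit [D]
12: R B3 → L1 miss wb→B1 [-]
13: W B2 → L0 miss wb→B4 [D]
14: R B2 → L0 hit [D]
15: W B4 → L0 miss wb→B2 [D]

DIRTY = [4]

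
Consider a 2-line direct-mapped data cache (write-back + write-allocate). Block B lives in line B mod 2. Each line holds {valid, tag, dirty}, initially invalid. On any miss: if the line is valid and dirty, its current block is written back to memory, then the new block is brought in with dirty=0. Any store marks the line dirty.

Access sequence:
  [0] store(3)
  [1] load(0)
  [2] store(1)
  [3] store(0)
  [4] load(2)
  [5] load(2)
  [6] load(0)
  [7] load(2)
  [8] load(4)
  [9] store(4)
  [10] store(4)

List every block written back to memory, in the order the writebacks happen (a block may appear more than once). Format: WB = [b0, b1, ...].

0: W B3 -> L1 miss  d=D]
1: R B0 -> L0 miss  d=-]
2: W B1 -> L1 miss wb->B3  d=D]
3: W B0 -> L0 hit  d=D]
4: R B2 -> L0 miss wb->B0  d=-]
5: R B2 -> L0 hit  d=-]
6: R B0 -> L0 miss  d=-]
7: R B2 -> L0 miss  d=-]
8: R B4 -> L0 miss  d=-]
9: W B4 -> L0 hit  d=D]
10: W B4 -> L0 hit  d=D]

WB = [3, 0]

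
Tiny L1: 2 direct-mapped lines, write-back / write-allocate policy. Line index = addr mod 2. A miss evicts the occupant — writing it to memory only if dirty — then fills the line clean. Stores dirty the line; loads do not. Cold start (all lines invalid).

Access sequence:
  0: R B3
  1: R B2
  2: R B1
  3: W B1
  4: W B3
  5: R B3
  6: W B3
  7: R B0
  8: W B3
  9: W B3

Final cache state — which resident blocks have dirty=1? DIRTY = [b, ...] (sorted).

DIRTY = [3]

  0 | R B3 → L1 miss [-]
  1 | R B2 → L0 miss [-]
  2 | R B1 → L1 miss [-]
  3 | W B1 → L1 hit [D]
  4 | W B3 → L1 miss wb→B1 [D]
  5 | R B3 → L1 hit [D]
  6 | W B3 → L1 hit [D]
  7 | R B0 → L0 miss [-]
  8 | W B3 → L1 hit [D]
  9 | W B3 → L1 hit [D]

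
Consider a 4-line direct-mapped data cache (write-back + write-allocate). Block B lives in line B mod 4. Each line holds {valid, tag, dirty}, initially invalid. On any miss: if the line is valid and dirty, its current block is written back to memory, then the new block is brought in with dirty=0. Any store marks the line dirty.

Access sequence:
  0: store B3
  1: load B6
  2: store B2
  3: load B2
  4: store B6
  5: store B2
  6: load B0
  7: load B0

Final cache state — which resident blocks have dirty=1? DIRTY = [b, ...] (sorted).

0: W B3 -> L3 miss  d=D]
1: R B6 -> L2 miss  d=-]
2: W B2 -> L2 miss  d=D]
3: R B2 -> L2 hit  d=D]
4: W B6 -> L2 miss wb->B2  d=D]
5: W B2 -> L2 miss wb->B6  d=D]
6: R B0 -> L0 miss  d=-]
7: R B0 -> L0 hit  d=-]

DIRTY = [2, 3]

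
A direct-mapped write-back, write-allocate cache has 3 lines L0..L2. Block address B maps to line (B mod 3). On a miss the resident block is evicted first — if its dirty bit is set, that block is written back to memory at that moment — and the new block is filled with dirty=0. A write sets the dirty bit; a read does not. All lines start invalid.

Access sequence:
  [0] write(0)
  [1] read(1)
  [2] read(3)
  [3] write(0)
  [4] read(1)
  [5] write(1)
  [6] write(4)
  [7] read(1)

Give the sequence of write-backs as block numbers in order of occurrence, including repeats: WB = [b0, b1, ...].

0: W B0 -> L0 miss  d=D]
1: R B1 -> L1 miss  d=-]
2: R B3 -> L0 miss wb->B0  d=-]
3: W B0 -> L0 miss  d=D]
4: R B1 -> L1 hit  d=-]
5: W B1 -> L1 hit  d=D]
6: W B4 -> L1 miss wb->B1  d=D]
7: R B1 -> L1 miss wb->B4  d=-]

WB = [0, 1, 4]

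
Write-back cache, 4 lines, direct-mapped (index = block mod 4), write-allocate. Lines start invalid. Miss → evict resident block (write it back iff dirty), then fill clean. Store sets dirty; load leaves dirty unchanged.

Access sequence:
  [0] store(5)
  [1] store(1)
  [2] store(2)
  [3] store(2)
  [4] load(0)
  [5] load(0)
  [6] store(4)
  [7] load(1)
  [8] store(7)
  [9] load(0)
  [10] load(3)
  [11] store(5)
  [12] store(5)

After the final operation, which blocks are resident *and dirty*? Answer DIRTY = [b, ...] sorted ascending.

0: W B5 -> L1 miss  d=D]
1: W B1 -> L1 miss wb->B5  d=D]
2: W B2 -> L2 miss  d=D]
3: W B2 -> L2 hit  d=D]
4: R B0 -> L0 miss  d=-]
5: R B0 -> L0 hit  d=-]
6: W B4 -> L0 miss  d=D]
7: R B1 -> L1 hit  d=D]
8: W B7 -> L3 miss  d=D]
9: R B0 -> L0 miss wb->B4  d=-]
10: R B3 -> L3 miss wb->B7  d=-]
11: W B5 -> L1 miss wb->B1  d=D]
12: W B5 -> L1 hit  d=D]

DIRTY = [2, 5]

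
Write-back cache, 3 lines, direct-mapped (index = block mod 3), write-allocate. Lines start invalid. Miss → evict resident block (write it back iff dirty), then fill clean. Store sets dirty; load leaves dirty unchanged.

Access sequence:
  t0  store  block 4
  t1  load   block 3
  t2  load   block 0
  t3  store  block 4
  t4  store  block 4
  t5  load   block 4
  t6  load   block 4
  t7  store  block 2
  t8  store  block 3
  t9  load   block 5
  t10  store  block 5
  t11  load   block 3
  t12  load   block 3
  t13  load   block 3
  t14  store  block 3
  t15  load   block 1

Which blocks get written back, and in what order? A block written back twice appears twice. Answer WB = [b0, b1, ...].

0: W B4 → L1 miss [D]
1: R B3 → L0 miss [-]
2: R B0 → L0 miss [-]
3: W B4 → L1 hit [D]
4: W B4 → L1 hit [D]
5: R B4 → L1 hit [D]
6: R B4 → L1 hit [D]
7: W B2 → L2 miss [D]
8: W B3 → L0 miss [D]
9: R B5 → L2 miss wb→B2 [-]
10: W B5 → L2 hit [D]
11: R B3 → L0 hit [D]
12: R B3 → L0 hit [D]
13: R B3 → L0 hit [D]
14: W B3 → L0 hit [D]
15: R B1 → L1 miss wb→B4 [-]

WB = [2, 4]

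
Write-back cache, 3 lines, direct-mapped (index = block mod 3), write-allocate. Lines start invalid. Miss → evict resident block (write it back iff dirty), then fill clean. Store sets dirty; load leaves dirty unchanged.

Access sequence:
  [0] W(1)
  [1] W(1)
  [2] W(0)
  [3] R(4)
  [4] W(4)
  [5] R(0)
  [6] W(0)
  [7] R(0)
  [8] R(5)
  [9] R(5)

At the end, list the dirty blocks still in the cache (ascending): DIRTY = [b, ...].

0: W B1 → L1 miss [D]
1: W B1 → L1 hit [D]
2: W B0 → L0 miss [D]
3: R B4 → L1 miss wb→B1 [-]
4: W B4 → L1 hit [D]
5: R B0 → L0 hit [D]
6: W B0 → L0 hit [D]
7: R B0 → L0 hit [D]
8: R B5 → L2 miss [-]
9: R B5 → L2 hit [-]

DIRTY = [0, 4]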